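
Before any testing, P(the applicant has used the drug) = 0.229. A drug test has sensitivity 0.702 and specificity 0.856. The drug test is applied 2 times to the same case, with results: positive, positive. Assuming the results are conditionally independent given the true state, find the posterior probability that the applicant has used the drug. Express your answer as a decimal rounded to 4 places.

Posterior P(H) ≈ 0.8759

With H the event that the applicant has used the drug, the joint likelihood of the observed sequence is P(data|H) = 0.702·0.702 = 0.49280 and P(data|¬H) = 0.144·0.144 = 0.020736.
Bayes: P(H|data) = 0.229·0.49280 / (0.229·0.49280 + 0.771·0.020736) = 0.11285/0.12884 = 0.8759.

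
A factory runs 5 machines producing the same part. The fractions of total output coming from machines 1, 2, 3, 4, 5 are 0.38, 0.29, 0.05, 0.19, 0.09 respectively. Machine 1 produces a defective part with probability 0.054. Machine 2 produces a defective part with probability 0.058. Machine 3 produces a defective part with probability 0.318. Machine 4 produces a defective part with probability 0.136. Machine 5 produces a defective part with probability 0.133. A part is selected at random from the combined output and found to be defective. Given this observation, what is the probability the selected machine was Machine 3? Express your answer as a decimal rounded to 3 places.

P(defective|M1) = 0.054; P(defective|M2) = 0.058; P(defective|M3) = 0.318; P(defective|M4) = 0.136; P(defective|M5) = 0.133.
Prior × likelihood for each source: 0.38·0.054=0.02052, 0.29·0.058=0.01682, 0.05·0.318=0.01590, 0.19·0.136=0.02584, 0.09·0.133=0.01197. Summing gives P(defective) = 0.091050.
P(Machine 3 | defective) = 0.01590 / 0.091050 = 0.175.

Posterior probability ≈ 0.175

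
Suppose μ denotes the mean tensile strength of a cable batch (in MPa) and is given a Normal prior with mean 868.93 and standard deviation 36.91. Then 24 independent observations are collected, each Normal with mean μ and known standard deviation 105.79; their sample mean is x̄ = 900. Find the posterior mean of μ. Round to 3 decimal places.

Posterior mean ≈ 892.077

With known σ, the Normal prior is conjugate. Weight on the data is w = (n/σ²)/(n/σ² + 1/τ₀²) = 0.00214448/(0.00214448+0.00073403) = 0.74500.
Posterior mean = w·x̄ + (1−w)·μ₀ = 0.74500·900 + 0.25500·868.93 = 892.077.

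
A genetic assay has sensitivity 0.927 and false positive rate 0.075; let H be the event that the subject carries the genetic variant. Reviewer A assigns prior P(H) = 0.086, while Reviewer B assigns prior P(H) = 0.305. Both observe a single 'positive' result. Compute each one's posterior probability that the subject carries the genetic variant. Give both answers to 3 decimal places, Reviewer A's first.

P('+'|H) = 0.927, P('+'|¬H) = 0.075.
Reviewer A: numerator 0.927·0.086 = 0.079722; evidence = 0.079722+0.075·0.914 = 0.14827; posterior = 0.538.
Reviewer B: numerator 0.927·0.305 = 0.28274; evidence = 0.28274+0.075·0.695 = 0.33486; posterior = 0.844.

Reviewer A: 0.538; Reviewer B: 0.844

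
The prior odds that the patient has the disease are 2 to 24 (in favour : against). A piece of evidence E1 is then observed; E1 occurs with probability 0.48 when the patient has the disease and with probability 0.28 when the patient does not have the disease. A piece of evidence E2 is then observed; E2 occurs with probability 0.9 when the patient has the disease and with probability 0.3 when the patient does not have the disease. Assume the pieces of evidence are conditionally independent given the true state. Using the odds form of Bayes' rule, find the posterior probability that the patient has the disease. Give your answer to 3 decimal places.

Prior odds = 2/24 = 0.083333. In log-odds, ln(0.083333) = -2.4849.
Add log likelihood ratios: ln(1.7143) + ln(3.0000) = 1.6376.
Posterior log-odds = -0.84730, so posterior odds = exp(-0.84730) = 0.42857. Converting, P(H|E) = 0.42857/1.4286 = 0.300.

Posterior probability ≈ 0.300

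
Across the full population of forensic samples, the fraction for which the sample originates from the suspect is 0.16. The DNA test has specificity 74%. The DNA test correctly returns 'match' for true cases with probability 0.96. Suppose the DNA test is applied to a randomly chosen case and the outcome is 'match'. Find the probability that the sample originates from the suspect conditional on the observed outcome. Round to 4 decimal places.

P(H | E) ≈ 0.4129

Let H be the event that the sample originates from the suspect. P(H) = 0.16, so P(¬H) = 0.84. With E the 'match' result, P(E|H) = 0.96 and P(E|¬H) = 0.26.
P(E) = 0.96·0.16 + 0.26·0.84 = 0.15360 + 0.21840 = 0.37200.
By Bayes' theorem, P(H|E) = 0.15360 / 0.37200 = 0.4129.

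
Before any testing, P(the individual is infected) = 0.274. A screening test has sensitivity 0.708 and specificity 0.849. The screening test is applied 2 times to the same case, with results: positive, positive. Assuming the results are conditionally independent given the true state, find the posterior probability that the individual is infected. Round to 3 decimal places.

With H the event that the individual is infected, the joint likelihood of the observed sequence is P(data|H) = 0.708·0.708 = 0.50126 and P(data|¬H) = 0.151·0.151 = 0.022801.
Bayes: P(H|data) = 0.274·0.50126 / (0.274·0.50126 + 0.726·0.022801) = 0.13735/0.15390 = 0.8924.

Posterior P(H) ≈ 0.892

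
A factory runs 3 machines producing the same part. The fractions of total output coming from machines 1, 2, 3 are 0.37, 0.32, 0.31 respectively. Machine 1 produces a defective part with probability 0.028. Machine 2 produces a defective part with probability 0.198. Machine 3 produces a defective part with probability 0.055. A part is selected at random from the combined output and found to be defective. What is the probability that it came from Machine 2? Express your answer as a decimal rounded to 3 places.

P(defective|M1) = 0.028; P(defective|M2) = 0.198; P(defective|M3) = 0.055.
Prior × likelihood for each source: 0.37·0.028=0.01036, 0.32·0.198=0.06336, 0.31·0.055=0.01705. Summing gives P(defective) = 0.090770.
P(Machine 2 | defective) = 0.06336 / 0.090770 = 0.698.

Posterior probability ≈ 0.698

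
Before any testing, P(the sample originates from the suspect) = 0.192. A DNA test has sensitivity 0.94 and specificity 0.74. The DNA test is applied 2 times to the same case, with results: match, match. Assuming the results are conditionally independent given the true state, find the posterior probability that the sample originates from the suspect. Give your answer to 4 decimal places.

Posterior P(H) ≈ 0.7565

With H the event that the sample originates from the suspect, the joint likelihood of the observed sequence is P(data|H) = 0.94·0.94 = 0.88360 and P(data|¬H) = 0.26·0.26 = 0.067600.
Bayes: P(H|data) = 0.192·0.88360 / (0.192·0.88360 + 0.808·0.067600) = 0.16965/0.22427 = 0.7565.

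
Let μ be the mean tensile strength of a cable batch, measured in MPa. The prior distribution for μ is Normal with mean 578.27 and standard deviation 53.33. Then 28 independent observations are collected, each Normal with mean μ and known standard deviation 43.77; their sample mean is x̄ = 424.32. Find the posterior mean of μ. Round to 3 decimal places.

With known σ, the Normal prior is conjugate. Weight on the data is w = (n/σ²)/(n/σ² + 1/τ₀²) = 0.0146152/(0.0146152+0.00035161) = 0.97651.
Posterior mean = w·x̄ + (1−w)·μ₀ = 0.97651·424.32 + 0.023492·578.27 = 427.937.

Posterior mean ≈ 427.937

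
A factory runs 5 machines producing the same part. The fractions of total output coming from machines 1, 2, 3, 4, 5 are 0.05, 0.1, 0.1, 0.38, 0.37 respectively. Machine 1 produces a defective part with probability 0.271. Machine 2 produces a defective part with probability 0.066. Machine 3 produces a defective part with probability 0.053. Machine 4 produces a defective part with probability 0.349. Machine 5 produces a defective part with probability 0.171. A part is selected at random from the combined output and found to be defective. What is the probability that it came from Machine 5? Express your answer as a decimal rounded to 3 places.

Tabulate prior·likelihood by source: [1] prior 0.05, lik 0.271, product 0.01355; [2] prior 0.1, lik 0.066, product 0.006600; [3] prior 0.1, lik 0.053, product 0.005300; [4] prior 0.38, lik 0.349, product 0.1326; [5] prior 0.37, lik 0.171, product 0.06327.
Normalizing constant = 0.22134; the posterior for Machine 5 is its product over the sum, 0.06327/0.22134 = 0.286.

Posterior probability ≈ 0.286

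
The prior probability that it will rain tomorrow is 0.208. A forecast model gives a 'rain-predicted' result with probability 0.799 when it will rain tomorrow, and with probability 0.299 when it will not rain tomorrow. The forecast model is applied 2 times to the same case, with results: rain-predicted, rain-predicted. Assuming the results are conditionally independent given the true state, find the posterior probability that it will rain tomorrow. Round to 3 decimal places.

With H the event that it will rain tomorrow, the joint likelihood of the observed sequence is P(data|H) = 0.799·0.799 = 0.63840 and P(data|¬H) = 0.299·0.299 = 0.089401.
Bayes: P(H|data) = 0.208·0.63840 / (0.208·0.63840 + 0.792·0.089401) = 0.13279/0.20359 = 0.6522.

Posterior P(H) ≈ 0.652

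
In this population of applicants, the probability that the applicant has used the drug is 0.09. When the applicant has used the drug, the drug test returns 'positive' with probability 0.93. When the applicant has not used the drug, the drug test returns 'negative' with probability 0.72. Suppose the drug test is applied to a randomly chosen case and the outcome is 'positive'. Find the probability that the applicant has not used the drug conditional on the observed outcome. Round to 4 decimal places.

P(¬H | E) ≈ 0.7527

Write H for 'the applicant has used the drug'. Prior odds H:¬H = 0.09/0.91 = 0.098901. For the 'positive' outcome, the likelihood ratio is 0.93/0.28 = 3.3214.
Posterior odds = 0.098901 × 3.3214 = 0.32849, so P(H|E) = 0.32849/(1+0.32849) = 0.2473. Then P(¬H|E) = 1 − 0.2473 = 0.7527.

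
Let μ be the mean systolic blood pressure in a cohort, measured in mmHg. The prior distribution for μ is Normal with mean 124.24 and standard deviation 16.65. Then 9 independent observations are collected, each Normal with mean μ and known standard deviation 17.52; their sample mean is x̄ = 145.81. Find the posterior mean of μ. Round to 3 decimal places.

Posterior mean ≈ 143.447

Prior precision 1/τ₀² = 1/16.65² = 0.00360721; data precision n/σ² = 9/17.52² = 0.0293207.
Posterior precision = 0.00360721 + 0.0293207 = 0.0329279.
Posterior mean = (0.00360721·124.24 + 0.0293207·145.81) / 0.0329279 = 143.447.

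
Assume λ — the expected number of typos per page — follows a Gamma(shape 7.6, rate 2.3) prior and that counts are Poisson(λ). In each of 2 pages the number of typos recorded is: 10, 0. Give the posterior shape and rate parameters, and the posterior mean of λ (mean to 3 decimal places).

The Poisson likelihood adds the total count to the shape and the number of exposure periods to the rate. Here ∑xᵢ = 10 and n = 2, so shape 7.6→17.6 and rate 2.3→4.3.
E[λ | data] = 17.6/4.3 = 4.093.

Posterior: Gamma(shape=17.6, rate=4.3); mean ≈ 4.093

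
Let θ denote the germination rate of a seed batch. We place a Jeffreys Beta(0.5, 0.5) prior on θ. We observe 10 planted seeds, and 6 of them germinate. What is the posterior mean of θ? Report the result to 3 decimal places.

The binomial likelihood is conjugate to the Beta prior: with 6 successes and 4 failures, the posterior is Beta(0.5+6, 0.5+4) = Beta(6.5, 4.5).
E[θ | data] = 6.5/(6.5+4.5) = 0.591.

Posterior mean ≈ 0.591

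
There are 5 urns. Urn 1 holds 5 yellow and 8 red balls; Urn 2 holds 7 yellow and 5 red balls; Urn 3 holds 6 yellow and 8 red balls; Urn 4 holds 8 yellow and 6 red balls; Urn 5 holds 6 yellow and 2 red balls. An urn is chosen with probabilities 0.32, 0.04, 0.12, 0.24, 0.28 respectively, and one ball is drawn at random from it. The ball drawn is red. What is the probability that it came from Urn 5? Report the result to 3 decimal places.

Posterior probability ≈ 0.154

Tabulate prior·likelihood by source: [1] prior 0.32, lik 0.6154, product 0.1969; [2] prior 0.04, lik 0.4167, product 0.01667; [3] prior 0.12, lik 0.5714, product 0.06857; [4] prior 0.24, lik 0.4286, product 0.1029; [5] prior 0.28, lik 0.25, product 0.07000.
Normalizing constant = 0.45502; the posterior for Urn 5 is its product over the sum, 0.07000/0.45502 = 0.154.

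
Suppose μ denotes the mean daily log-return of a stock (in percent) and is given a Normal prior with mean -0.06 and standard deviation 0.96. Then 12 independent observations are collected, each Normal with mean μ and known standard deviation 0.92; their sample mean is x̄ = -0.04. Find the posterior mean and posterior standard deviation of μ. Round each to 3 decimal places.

Posterior mean ≈ -0.041; posterior SD ≈ 0.256

With known σ, the Normal prior is conjugate. Weight on the data is w = (n/σ²)/(n/σ² + 1/τ₀²) = 14.1777/(14.1777+1.08507) = 0.92891.
Posterior mean = w·x̄ + (1−w)·μ₀ = 0.92891·-0.04 + 0.071093·-0.06 = -0.041. Posterior variance = 1/(14.1777+1.08507) = 0.0655189, so SD = 0.256.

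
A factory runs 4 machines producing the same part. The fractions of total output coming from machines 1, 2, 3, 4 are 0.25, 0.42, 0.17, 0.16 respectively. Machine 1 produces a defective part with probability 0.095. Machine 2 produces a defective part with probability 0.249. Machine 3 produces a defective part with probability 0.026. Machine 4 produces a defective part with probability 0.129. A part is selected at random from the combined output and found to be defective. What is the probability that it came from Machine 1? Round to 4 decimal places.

Tabulate prior·likelihood by source: [1] prior 0.25, lik 0.095, product 0.02375; [2] prior 0.42, lik 0.249, product 0.1046; [3] prior 0.17, lik 0.026, product 0.004420; [4] prior 0.16, lik 0.129, product 0.02064.
Normalizing constant = 0.15339; the posterior for Machine 1 is its product over the sum, 0.02375/0.15339 = 0.1548.

Posterior probability ≈ 0.1548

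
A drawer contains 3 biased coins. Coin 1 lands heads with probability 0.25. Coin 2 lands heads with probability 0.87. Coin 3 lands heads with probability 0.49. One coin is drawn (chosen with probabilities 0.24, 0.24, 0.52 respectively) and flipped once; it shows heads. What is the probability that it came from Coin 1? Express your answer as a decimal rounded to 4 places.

Tabulate prior·likelihood by source: [1] prior 0.24, lik 0.25, product 0.06000; [2] prior 0.24, lik 0.87, product 0.2088; [3] prior 0.52, lik 0.49, product 0.2548.
Normalizing constant = 0.52360; the posterior for Coin 1 is its product over the sum, 0.06000/0.52360 = 0.1146.

Posterior probability ≈ 0.1146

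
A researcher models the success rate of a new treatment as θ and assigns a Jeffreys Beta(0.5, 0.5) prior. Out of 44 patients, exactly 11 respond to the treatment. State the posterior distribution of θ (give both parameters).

Posterior: Beta(11.5, 33.5)

The binomial likelihood is conjugate to the Beta prior: with 11 successes and 33 failures, the posterior is Beta(0.5+11, 0.5+33) = Beta(11.5, 33.5).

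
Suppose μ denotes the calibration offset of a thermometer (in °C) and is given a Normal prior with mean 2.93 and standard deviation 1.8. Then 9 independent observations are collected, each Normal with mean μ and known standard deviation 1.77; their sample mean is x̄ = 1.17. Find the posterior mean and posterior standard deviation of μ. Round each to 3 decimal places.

Posterior mean ≈ 1.341; posterior SD ≈ 0.561

Prior precision 1/τ₀² = 1/1.8² = 0.308642; data precision n/σ² = 9/1.77² = 2.87274.
Posterior precision = 0.308642 + 2.87274 = 3.18138, giving posterior SD = 1/√3.18138 = 0.561.
Posterior mean = (0.308642·2.93 + 2.87274·1.17) / 3.18138 = 1.341.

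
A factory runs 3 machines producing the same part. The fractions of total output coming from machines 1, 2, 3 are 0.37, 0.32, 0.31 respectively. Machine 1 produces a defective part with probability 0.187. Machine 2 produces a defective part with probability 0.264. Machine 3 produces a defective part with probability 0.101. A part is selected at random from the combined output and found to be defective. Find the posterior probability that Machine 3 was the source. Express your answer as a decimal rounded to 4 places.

Posterior probability ≈ 0.1693

Tabulate prior·likelihood by source: [1] prior 0.37, lik 0.187, product 0.06919; [2] prior 0.32, lik 0.264, product 0.08448; [3] prior 0.31, lik 0.101, product 0.03131.
Normalizing constant = 0.18498; the posterior for Machine 3 is its product over the sum, 0.03131/0.18498 = 0.1693.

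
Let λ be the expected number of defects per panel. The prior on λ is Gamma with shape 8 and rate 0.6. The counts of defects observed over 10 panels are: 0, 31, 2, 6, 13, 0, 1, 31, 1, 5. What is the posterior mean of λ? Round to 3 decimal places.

The Poisson likelihood adds the total count to the shape and the number of exposure periods to the rate. Here ∑xᵢ = 90 and n = 10, so shape 8→98 and rate 0.6→10.6.
Posterior mean = shape/rate = 98/10.6 = 9.245.

Posterior mean ≈ 9.245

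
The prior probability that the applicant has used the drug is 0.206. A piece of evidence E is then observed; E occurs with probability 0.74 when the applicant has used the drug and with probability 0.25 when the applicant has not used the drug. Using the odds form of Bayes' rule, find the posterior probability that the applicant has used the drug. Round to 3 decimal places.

Prior odds = 0.206/(1−0.206) = 0.25945.
Likelihood ratio for E = 0.74/0.25 = 2.9600.
Posterior odds = prior odds × LR = 0.76796.
Posterior probability = odds/(1+odds) = 0.76796/1.7680 = 0.434.

Posterior probability ≈ 0.434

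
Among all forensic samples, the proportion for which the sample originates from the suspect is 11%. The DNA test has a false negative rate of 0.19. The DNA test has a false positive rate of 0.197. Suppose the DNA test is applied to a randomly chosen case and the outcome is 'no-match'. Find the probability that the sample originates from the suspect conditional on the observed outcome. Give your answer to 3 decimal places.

Let H be the event that the sample originates from the suspect. P(H) = 0.11, so P(¬H) = 0.89. With E the 'no-match' result, P(E|H) = 0.19 and P(E|¬H) = 0.803.
P(E) = 0.19·0.11 + 0.803·0.89 = 0.020900 + 0.71467 = 0.73557.
By Bayes' theorem, P(H|E) = 0.020900 / 0.73557 = 0.028.

P(H | E) ≈ 0.028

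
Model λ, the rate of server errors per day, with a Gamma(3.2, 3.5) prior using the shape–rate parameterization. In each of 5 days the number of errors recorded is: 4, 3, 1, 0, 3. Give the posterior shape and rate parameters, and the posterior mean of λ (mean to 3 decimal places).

Total count ∑xᵢ = 11 over n = 5 days.
Gamma is conjugate to the Poisson likelihood: posterior is Gamma(shape = 3.2+11 = 14.2, rate = 3.5+5 = 8.5).
Posterior mean = shape/rate = 14.2/8.5 = 1.671.

Posterior: Gamma(shape=14.2, rate=8.5); mean ≈ 1.671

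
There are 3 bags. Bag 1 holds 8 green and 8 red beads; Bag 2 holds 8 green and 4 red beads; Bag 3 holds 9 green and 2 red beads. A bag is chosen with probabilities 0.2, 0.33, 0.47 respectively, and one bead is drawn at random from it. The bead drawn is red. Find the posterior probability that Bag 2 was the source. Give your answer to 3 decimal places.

P(red|Bag 1) = 0.5; P(red|Bag 2) = 0.3333; P(red|Bag 3) = 0.1818.
Prior × likelihood for each source: 0.2·0.5=0.1000, 0.33·0.3333=0.1100, 0.47·0.1818=0.08545. Summing gives P(red) = 0.29545.
P(Bag 2 | red) = 0.1100 / 0.29545 = 0.372.

Posterior probability ≈ 0.372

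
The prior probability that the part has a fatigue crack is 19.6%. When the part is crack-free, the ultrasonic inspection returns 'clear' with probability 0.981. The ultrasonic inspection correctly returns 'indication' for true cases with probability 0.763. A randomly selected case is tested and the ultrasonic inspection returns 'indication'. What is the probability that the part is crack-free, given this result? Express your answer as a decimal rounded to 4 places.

P(¬H | E) ≈ 0.0927

Let H be the event that the part has a fatigue crack. P(H) = 0.196, so P(¬H) = 0.804. With E the 'indication' result, P(E|H) = 0.763 and P(E|¬H) = 0.019.
P(E) = 0.763·0.196 + 0.019·0.804 = 0.14955 + 0.015276 = 0.16482.
By Bayes' theorem, P(H|E) = 0.14955 / 0.16482 = 0.9073. Hence P(¬H|E) = 1 − 0.9073 = 0.0927.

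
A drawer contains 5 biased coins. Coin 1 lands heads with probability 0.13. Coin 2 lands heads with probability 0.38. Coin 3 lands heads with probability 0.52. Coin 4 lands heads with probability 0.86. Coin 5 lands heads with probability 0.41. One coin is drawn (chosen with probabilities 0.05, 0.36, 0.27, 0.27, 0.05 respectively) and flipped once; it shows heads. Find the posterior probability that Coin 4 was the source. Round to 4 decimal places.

Posterior probability ≈ 0.4329

P(heads|C1) = 0.13; P(heads|C2) = 0.38; P(heads|C3) = 0.52; P(heads|C4) = 0.86; P(heads|C5) = 0.41.
Prior × likelihood for each source: 0.05·0.13=0.006500, 0.36·0.38=0.1368, 0.27·0.52=0.1404, 0.27·0.86=0.2322, 0.05·0.41=0.02050. Summing gives P(heads) = 0.53640.
P(Coin 4 | heads) = 0.2322 / 0.53640 = 0.4329.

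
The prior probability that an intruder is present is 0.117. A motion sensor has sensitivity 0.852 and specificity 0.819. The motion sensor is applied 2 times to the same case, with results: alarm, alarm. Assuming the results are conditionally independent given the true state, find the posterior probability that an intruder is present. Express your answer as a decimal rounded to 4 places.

Posterior P(H) ≈ 0.7459

Let H be the event that an intruder is present; start with P(H) = 0.117. P('alarm'|H) = 0.852, P('alarm'|¬H) = 0.181.
Update on result 1 ('alarm'): P(H) ← 0.852·0.1170 / (0.852·0.1170 + 0.181·0.8830) = 0.099684/0.25951 = 0.3841.
Update on result 2 ('alarm'): P(H) ← 0.852·0.3841 / (0.852·0.3841 + 0.181·0.6159) = 0.32728/0.43875 = 0.7459.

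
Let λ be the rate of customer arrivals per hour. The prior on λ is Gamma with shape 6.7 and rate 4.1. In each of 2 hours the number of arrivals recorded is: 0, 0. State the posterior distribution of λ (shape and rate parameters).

Posterior: Gamma(shape=6.7, rate=6.1)

Total count ∑xᵢ = 0 over n = 2 hours.
Gamma is conjugate to the Poisson likelihood: posterior is Gamma(shape = 6.7+0 = 6.7, rate = 4.1+2 = 6.1).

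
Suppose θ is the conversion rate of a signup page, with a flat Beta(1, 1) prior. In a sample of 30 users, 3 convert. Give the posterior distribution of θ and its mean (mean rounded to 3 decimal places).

Observing 3 successes and 27 failures updates Beta(1, 1) by adding the success and failure counts to the two shape parameters: α = 1+3 = 4, β = 1+27 = 28.
E[θ | data] = 4/(4+28) = 0.125.

Posterior: Beta(4, 28); mean ≈ 0.125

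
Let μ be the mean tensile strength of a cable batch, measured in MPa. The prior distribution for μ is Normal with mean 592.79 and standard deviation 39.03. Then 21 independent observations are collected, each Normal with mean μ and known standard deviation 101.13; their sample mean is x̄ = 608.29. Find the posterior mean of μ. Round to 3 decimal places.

With known σ, the Normal prior is conjugate. Weight on the data is w = (n/σ²)/(n/σ² + 1/τ₀²) = 0.00205333/(0.00205333+0.00065645) = 0.75775.
Posterior mean = w·x̄ + (1−w)·μ₀ = 0.75775·608.29 + 0.24225·592.79 = 604.535.

Posterior mean ≈ 604.535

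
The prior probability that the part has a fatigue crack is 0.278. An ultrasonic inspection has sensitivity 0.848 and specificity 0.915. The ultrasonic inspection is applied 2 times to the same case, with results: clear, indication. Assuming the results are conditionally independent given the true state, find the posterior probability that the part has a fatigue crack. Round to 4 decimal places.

Let H be the event that the part has a fatigue crack; start with P(H) = 0.278. P('indication'|H) = 0.848, P('indication'|¬H) = 0.085.
Update on result 1 ('clear'): P(H) ← 0.152·0.2780 / (0.152·0.2780 + 0.915·0.7220) = 0.042256/0.70289 = 0.0601.
Update on result 2 ('indication'): P(H) ← 0.848·0.0601 / (0.848·0.0601 + 0.085·0.9399) = 0.050980/0.13087 = 0.3895.

Posterior P(H) ≈ 0.3895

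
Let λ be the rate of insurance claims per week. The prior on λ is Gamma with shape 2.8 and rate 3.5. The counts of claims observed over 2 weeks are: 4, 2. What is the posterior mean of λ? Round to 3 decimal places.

Total count ∑xᵢ = 6 over n = 2 weeks.
Gamma is conjugate to the Poisson likelihood: posterior is Gamma(shape = 2.8+6 = 8.8, rate = 3.5+2 = 5.5).
E[λ | data] = 8.8/5.5 = 1.600.

Posterior mean ≈ 1.600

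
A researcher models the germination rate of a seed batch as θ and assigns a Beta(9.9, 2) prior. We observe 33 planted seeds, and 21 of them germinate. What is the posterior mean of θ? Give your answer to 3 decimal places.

Posterior mean ≈ 0.688

Observing 21 successes and 12 failures updates Beta(9.9, 2) by adding the success and failure counts to the two shape parameters: α = 9.9+21 = 30.9, β = 2+12 = 14.
Posterior mean = α/(α+β) = 30.9/44.9 = 0.688.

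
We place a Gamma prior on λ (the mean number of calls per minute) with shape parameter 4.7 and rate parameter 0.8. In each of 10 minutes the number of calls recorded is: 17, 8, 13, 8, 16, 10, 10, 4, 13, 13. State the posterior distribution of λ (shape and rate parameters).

Posterior: Gamma(shape=116.7, rate=10.8)

The Poisson likelihood adds the total count to the shape and the number of exposure periods to the rate. Here ∑xᵢ = 112 and n = 10, so shape 4.7→116.7 and rate 0.8→10.8.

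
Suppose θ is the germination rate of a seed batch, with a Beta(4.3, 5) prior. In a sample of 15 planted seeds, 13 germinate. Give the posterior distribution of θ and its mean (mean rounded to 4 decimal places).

The binomial likelihood is conjugate to the Beta prior: with 13 successes and 2 failures, the posterior is Beta(4.3+13, 5+2) = Beta(17.3, 7).
E[θ | data] = 17.3/(17.3+7) = 0.7119.

Posterior: Beta(17.3, 7); mean ≈ 0.7119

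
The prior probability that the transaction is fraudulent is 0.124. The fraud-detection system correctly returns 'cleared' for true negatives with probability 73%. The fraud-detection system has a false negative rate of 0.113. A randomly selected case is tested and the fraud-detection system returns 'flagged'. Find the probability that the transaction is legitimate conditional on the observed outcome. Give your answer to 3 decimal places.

P(¬H | E) ≈ 0.683

Let H be the event that the transaction is fraudulent. P(H) = 0.124, so P(¬H) = 0.876. With E the 'flagged' result, P(E|H) = 0.887 and P(E|¬H) = 0.27.
P(E) = 0.887·0.124 + 0.27·0.876 = 0.10999 + 0.23652 = 0.34651.
By Bayes' theorem, P(H|E) = 0.10999 / 0.34651 = 0.317. Hence P(¬H|E) = 1 − 0.317 = 0.683.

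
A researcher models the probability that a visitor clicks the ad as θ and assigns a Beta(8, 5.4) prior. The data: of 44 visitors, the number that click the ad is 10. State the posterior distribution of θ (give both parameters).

Posterior: Beta(18, 39.4)

Observing 10 successes and 34 failures updates Beta(8, 5.4) by adding the success and failure counts to the two shape parameters: α = 8+10 = 18, β = 5.4+34 = 39.4.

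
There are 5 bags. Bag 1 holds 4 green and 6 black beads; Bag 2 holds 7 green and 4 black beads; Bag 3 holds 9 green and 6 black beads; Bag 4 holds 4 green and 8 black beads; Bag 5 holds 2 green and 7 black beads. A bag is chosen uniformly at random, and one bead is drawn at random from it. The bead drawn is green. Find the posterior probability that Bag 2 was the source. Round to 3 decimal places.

P(green|Bag 1) = 0.4; P(green|Bag 2) = 0.6364; P(green|Bag 3) = 0.6; P(green|Bag 4) = 0.3333; P(green|Bag 5) = 0.2222.
Prior × likelihood for each source: 0.2·0.4=0.08000, 0.2·0.6364=0.1273, 0.2·0.6=0.1200, 0.2·0.3333=0.06667, 0.2·0.2222=0.04444. Summing gives P(green) = 0.43838.
P(Bag 2 | green) = 0.1273 / 0.43838 = 0.290.

Posterior probability ≈ 0.290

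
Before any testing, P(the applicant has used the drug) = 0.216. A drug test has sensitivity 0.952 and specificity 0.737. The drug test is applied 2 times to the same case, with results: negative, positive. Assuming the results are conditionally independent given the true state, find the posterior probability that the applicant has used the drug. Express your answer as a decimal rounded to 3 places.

Let H be the event that the applicant has used the drug; start with P(H) = 0.216. P('positive'|H) = 0.952, P('positive'|¬H) = 0.263.
Update on result 1 ('negative'): P(H) ← 0.048·0.2160 / (0.048·0.2160 + 0.737·0.7840) = 0.010368/0.58818 = 0.0176.
Update on result 2 ('positive'): P(H) ← 0.952·0.0176 / (0.952·0.0176 + 0.263·0.9824) = 0.016781/0.27515 = 0.0610.

Posterior P(H) ≈ 0.061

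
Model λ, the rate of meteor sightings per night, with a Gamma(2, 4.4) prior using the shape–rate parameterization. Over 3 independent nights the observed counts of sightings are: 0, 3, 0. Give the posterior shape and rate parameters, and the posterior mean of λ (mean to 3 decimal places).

Posterior: Gamma(shape=5, rate=7.4); mean ≈ 0.676

The Poisson likelihood adds the total count to the shape and the number of exposure periods to the rate. Here ∑xᵢ = 3 and n = 3, so shape 2→5 and rate 4.4→7.4.
Posterior mean = shape/rate = 5/7.4 = 0.676.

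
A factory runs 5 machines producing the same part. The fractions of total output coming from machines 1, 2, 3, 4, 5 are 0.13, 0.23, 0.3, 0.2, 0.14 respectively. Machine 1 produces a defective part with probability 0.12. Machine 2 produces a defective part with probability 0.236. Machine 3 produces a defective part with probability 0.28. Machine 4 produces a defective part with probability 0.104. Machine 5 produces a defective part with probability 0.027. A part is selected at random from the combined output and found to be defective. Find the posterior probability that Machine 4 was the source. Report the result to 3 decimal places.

P(defective|M1) = 0.12; P(defective|M2) = 0.236; P(defective|M3) = 0.28; P(defective|M4) = 0.104; P(defective|M5) = 0.027.
Prior × likelihood for each source: 0.13·0.12=0.01560, 0.23·0.236=0.05428, 0.3·0.28=0.08400, 0.2·0.104=0.02080, 0.14·0.027=0.003780. Summing gives P(defective) = 0.17846.
P(Machine 4 | defective) = 0.02080 / 0.17846 = 0.117.

Posterior probability ≈ 0.117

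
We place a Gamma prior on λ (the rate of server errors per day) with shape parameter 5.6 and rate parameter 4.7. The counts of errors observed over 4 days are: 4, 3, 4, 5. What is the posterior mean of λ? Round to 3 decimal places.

Posterior mean ≈ 2.483

The Poisson likelihood adds the total count to the shape and the number of exposure periods to the rate. Here ∑xᵢ = 16 and n = 4, so shape 5.6→21.6 and rate 4.7→8.7.
Posterior mean = shape/rate = 21.6/8.7 = 2.483.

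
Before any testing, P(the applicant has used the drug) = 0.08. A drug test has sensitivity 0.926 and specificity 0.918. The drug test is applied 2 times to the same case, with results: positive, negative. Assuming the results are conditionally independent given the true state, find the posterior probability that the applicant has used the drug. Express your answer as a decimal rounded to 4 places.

Posterior P(H) ≈ 0.0734

Let H be the event that the applicant has used the drug; start with P(H) = 0.08. P('positive'|H) = 0.926, P('positive'|¬H) = 0.082.
Update on result 1 ('positive'): P(H) ← 0.926·0.0800 / (0.926·0.0800 + 0.082·0.9200) = 0.074080/0.14952 = 0.4955.
Update on result 2 ('negative'): P(H) ← 0.074·0.4955 / (0.074·0.4955 + 0.918·0.5045) = 0.036663/0.49984 = 0.0734.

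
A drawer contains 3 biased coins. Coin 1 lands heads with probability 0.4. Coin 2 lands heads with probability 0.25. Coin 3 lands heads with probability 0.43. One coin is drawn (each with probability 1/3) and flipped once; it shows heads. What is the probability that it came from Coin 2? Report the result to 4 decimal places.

Posterior probability ≈ 0.2315

Tabulate prior·likelihood by source: [1] prior 0.333333, lik 0.4, product 0.1333; [2] prior 0.333333, lik 0.25, product 0.08333; [3] prior 0.333333, lik 0.43, product 0.1433.
Normalizing constant = 0.36000; the posterior for Coin 2 is its product over the sum, 0.08333/0.36000 = 0.2315.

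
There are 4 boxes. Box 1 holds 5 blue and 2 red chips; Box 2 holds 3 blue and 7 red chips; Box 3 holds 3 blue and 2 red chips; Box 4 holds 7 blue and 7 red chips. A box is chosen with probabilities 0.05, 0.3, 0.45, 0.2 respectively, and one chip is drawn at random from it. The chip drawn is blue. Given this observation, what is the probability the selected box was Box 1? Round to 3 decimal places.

Posterior probability ≈ 0.072

Tabulate prior·likelihood by source: [1] prior 0.05, lik 0.7143, product 0.03571; [2] prior 0.3, lik 0.3, product 0.09000; [3] prior 0.45, lik 0.6, product 0.2700; [4] prior 0.2, lik 0.5, product 0.1000.
Normalizing constant = 0.49571; the posterior for Box 1 is its product over the sum, 0.03571/0.49571 = 0.072.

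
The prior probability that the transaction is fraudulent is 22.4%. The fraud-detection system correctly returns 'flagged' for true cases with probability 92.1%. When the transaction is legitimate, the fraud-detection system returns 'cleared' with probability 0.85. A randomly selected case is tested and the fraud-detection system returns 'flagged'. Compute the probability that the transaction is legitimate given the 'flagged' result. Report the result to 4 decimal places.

Let H be the event that the transaction is fraudulent. P(H) = 0.224, so P(¬H) = 0.776. With E the 'flagged' result, P(E|H) = 0.921 and P(E|¬H) = 0.15.
P(E) = 0.921·0.224 + 0.15·0.776 = 0.20630 + 0.11640 = 0.32270.
By Bayes' theorem, P(H|E) = 0.20630 / 0.32270 = 0.6393. Hence P(¬H|E) = 1 − 0.6393 = 0.3607.

P(¬H | E) ≈ 0.3607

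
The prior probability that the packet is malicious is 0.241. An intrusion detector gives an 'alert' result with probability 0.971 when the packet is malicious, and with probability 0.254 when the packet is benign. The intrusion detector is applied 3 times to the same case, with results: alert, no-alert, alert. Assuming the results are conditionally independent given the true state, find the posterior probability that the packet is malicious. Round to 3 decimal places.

With H the event that the packet is malicious, the joint likelihood of the observed sequence is P(data|H) = 0.971·0.029·0.971 = 0.027342 and P(data|¬H) = 0.254·0.746·0.254 = 0.048129.
Bayes: P(H|data) = 0.241·0.027342 / (0.241·0.027342 + 0.759·0.048129) = 0.0065895/0.043119 = 0.1528.

Posterior P(H) ≈ 0.153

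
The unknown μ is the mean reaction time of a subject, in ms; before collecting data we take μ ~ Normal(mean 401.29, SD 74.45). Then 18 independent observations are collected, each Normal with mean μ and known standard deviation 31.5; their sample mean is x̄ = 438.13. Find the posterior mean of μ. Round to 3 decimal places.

Posterior mean ≈ 437.767

With known σ, the Normal prior is conjugate. Weight on the data is w = (n/σ²)/(n/σ² + 1/τ₀²) = 0.0181406/(0.0181406+0.00018041) = 0.99015.
Posterior mean = w·x̄ + (1−w)·μ₀ = 0.99015·438.13 + 0.0098474·401.29 = 437.767.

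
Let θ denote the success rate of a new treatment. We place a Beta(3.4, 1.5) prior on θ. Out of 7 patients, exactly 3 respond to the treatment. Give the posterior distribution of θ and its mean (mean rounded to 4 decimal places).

The binomial likelihood is conjugate to the Beta prior: with 3 successes and 4 failures, the posterior is Beta(3.4+3, 1.5+4) = Beta(6.4, 5.5).
E[θ | data] = 6.4/(6.4+5.5) = 0.5378.

Posterior: Beta(6.4, 5.5); mean ≈ 0.5378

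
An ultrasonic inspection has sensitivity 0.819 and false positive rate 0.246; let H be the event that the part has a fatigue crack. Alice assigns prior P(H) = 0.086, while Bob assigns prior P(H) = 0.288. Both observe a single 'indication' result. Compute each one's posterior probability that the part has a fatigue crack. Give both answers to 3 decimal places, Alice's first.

Alice: 0.239; Bob: 0.574

P('+'|H) = 0.819, P('+'|¬H) = 0.246.
Alice: numerator 0.819·0.086 = 0.070434; evidence = 0.070434+0.246·0.914 = 0.29528; posterior = 0.239.
Bob: numerator 0.819·0.288 = 0.23587; evidence = 0.23587+0.246·0.712 = 0.41102; posterior = 0.574.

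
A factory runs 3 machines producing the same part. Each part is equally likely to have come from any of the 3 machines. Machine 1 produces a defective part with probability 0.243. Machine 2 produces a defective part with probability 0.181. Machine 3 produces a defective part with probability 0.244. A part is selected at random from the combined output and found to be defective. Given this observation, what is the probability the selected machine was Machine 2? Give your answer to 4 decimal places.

P(defective|M1) = 0.243; P(defective|M2) = 0.181; P(defective|M3) = 0.244.
Prior × likelihood for each source: 0.333333·0.243=0.08100, 0.333333·0.181=0.06033, 0.333333·0.244=0.08133. Summing gives P(defective) = 0.22267.
P(Machine 2 | defective) = 0.06033 / 0.22267 = 0.2710.

Posterior probability ≈ 0.2710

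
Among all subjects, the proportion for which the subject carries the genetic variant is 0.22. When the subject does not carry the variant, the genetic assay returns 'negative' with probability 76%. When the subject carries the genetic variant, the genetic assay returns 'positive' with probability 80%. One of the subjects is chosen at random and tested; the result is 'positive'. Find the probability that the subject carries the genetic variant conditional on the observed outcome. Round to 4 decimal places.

Write H for 'the subject carries the genetic variant'. Prior odds H:¬H = 0.22/0.78 = 0.28205. For the 'positive' outcome, the likelihood ratio is 0.8/0.24 = 3.3333.
Posterior odds = 0.28205 × 3.3333 = 0.94017, so P(H|E) = 0.94017/(1+0.94017) = 0.4846.

P(H | E) ≈ 0.4846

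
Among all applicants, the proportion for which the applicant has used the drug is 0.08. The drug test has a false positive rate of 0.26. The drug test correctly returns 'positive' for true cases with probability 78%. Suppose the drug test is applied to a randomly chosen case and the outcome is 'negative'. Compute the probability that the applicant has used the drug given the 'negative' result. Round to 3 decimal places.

Let H be the event that the applicant has used the drug. P(H) = 0.08, so P(¬H) = 0.92. With E the 'negative' result, P(E|H) = 0.22 and P(E|¬H) = 0.74.
P(E) = 0.22·0.08 + 0.74·0.92 = 0.017600 + 0.68080 = 0.69840.
By Bayes' theorem, P(H|E) = 0.017600 / 0.69840 = 0.025.

P(H | E) ≈ 0.025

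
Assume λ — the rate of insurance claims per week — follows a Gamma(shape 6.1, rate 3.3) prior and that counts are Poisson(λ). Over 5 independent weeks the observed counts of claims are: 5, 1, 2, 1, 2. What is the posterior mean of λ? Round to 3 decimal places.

Total count ∑xᵢ = 11 over n = 5 weeks.
Gamma is conjugate to the Poisson likelihood: posterior is Gamma(shape = 6.1+11 = 17.1, rate = 3.3+5 = 8.3).
Posterior mean = shape/rate = 17.1/8.3 = 2.060.

Posterior mean ≈ 2.060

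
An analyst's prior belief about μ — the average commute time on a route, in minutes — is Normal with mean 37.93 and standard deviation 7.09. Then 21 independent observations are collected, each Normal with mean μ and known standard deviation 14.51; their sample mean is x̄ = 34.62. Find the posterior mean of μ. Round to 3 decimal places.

Posterior mean ≈ 35.170

With known σ, the Normal prior is conjugate. Weight on the data is w = (n/σ²)/(n/σ² + 1/τ₀²) = 0.0997435/(0.0997435+0.0198933) = 0.83372.
Posterior mean = w·x̄ + (1−w)·μ₀ = 0.83372·34.62 + 0.16628·37.93 = 35.170.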